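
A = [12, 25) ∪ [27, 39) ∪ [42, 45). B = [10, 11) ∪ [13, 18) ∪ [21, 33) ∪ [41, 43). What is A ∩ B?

[13, 18) ∪ [21, 25) ∪ [27, 33) ∪ [42, 43)

[12, 25) ∩ B → [13, 18), [21, 25).
[27, 39) ∩ B → [27, 33).
[42, 45) ∩ B → [42, 43).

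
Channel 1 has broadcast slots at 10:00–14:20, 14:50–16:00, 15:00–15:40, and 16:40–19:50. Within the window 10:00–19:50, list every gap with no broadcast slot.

Covered (merged): 10:00–14:20, 14:50–16:00, 16:40–19:50.
Complement within 10:00–19:50: 14:20–14:50, 16:00–16:40.

14:20–14:50, 16:00–16:40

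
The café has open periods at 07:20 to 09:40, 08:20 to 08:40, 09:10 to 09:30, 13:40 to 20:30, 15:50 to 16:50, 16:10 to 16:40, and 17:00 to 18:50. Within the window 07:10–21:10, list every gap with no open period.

The merged coverage is 07:20–09:40, 13:40–20:30.
Gaps within 07:10–21:10: 07:10–07:20, 09:40–13:40, 20:30–21:10.

07:10–07:20, 09:40–13:40, 20:30–21:10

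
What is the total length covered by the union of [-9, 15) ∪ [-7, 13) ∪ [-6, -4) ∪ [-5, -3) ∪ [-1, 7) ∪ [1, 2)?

24

Merged: [-9, 15).
Length: 24.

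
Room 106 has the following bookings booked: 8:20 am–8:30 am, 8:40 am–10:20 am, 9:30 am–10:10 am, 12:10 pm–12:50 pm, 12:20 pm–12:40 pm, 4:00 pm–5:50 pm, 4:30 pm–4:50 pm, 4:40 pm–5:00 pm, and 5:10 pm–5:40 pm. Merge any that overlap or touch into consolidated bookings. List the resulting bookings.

8:40 am–10:20 am is disjoint → start new block.
9:30 am–10:10 am overlaps/touches 8:40 am–10:20 am → extend to 8:40 am–10:20 am.
12:10 pm–12:50 pm is disjoint → start new block.
12:20 pm–12:40 pm overlaps/touches 12:10 pm–12:50 pm → extend to 12:10 pm–12:50 pm.
4:00 pm–5:50 pm is disjoint → start new block.
4:30 pm–4:50 pm overlaps/touches 4:00 pm–5:50 pm → extend to 4:00 pm–5:50 pm.
4:40 pm–5:00 pm overlaps/touches 4:00 pm–5:50 pm → extend to 4:00 pm–5:50 pm.
5:10 pm–5:40 pm overlaps/touches 4:00 pm–5:50 pm → extend to 4:00 pm–5:50 pm.

8:20 am–8:30 am, 8:40 am–10:20 am, 12:10 pm–12:50 pm, 4:00 pm–5:50 pm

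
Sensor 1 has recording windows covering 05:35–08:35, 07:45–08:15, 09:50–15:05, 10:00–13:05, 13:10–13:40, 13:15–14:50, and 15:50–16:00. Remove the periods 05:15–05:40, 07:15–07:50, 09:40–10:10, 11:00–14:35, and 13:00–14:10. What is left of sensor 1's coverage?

Merge the first list: 05:35–08:35, 09:50–15:05, 15:50–16:00.
Merge the second list: 05:15–05:40, 07:15–07:50, 09:40–10:10, 11:00–14:35.
05:35–08:35 \ B = 05:40–07:15, 07:50–08:35.
09:50–15:05 \ B = 10:10–11:00, 14:35–15:05.
15:50–16:00: nothing removed.

05:40–07:15, 07:50–08:35, 10:10–11:00, 14:35–15:05, 15:50–16:00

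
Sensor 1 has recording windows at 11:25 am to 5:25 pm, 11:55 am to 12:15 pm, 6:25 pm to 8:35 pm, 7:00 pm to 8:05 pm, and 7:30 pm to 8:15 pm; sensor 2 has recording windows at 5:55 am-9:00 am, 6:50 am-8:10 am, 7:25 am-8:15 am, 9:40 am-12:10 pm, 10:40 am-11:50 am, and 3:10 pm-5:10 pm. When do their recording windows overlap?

First set merges to 11:25 am-5:25 pm, 6:25 pm-8:35 pm.
Second set merges to 5:55 am-9:00 am, 9:40 am-12:10 pm, 3:10 pm-5:10 pm.
11:25 am-5:25 pm overlaps B on 11:25 am-12:10 pm, 3:10 pm-5:10 pm.
6:25 pm-8:35 pm falls entirely outside B.

11:25 am-12:10 pm, 3:10 pm-5:10 pm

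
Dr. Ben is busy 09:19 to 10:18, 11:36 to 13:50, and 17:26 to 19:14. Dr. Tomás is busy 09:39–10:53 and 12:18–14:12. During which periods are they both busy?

09:39–10:18, 12:18–13:50

09:19–10:18 ∩ B → 09:39–10:18.
11:36–13:50 ∩ B → 12:18–13:50.
17:26–19:14 meets no B interval.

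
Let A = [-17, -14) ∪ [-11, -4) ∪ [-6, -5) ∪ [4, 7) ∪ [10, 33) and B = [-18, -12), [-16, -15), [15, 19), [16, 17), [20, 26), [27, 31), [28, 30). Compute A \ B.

[-11, -4) ∪ [4, 7) ∪ [10, 15) ∪ [19, 20) ∪ [26, 27) ∪ [31, 33)

First set merges to [-17, -14), [-11, -4), [4, 7), [10, 33).
Second set merges to [-18, -12), [15, 19), [20, 26), [27, 31).
[-17, -14): fully covered by B → removed.
[-11, -4): no B overlap → unchanged.
[4, 7): no B overlap → unchanged.
[10, 33) minus B → [10, 15), [19, 20), [26, 27), [31, 33).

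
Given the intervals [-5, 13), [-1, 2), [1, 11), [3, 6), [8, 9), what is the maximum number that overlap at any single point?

At 1, 3 of the intervals are simultaneously active.
No point has more.

3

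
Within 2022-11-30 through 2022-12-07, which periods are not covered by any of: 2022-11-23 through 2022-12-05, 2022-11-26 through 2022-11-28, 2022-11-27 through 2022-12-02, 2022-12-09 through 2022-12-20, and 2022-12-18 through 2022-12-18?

2022-12-06 through 2022-12-07

The merged coverage is 2022-11-23 through 2022-12-05, 2022-12-09 through 2022-12-20.
Gaps within 2022-11-30 through 2022-12-07: 2022-12-06 through 2022-12-07.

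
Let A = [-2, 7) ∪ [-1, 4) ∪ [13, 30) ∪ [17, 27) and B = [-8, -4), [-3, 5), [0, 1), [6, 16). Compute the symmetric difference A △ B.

First set merges to [-2, 7), [13, 30).
Second set merges to [-8, -4), [-3, 5), [6, 16).
A but not B: [5, 6), [16, 30).
B but not A: [-8, -4), [-3, -2), [7, 13).
Combining gives A △ B.

[-8, -4) ∪ [-3, -2) ∪ [5, 6) ∪ [7, 13) ∪ [16, 30)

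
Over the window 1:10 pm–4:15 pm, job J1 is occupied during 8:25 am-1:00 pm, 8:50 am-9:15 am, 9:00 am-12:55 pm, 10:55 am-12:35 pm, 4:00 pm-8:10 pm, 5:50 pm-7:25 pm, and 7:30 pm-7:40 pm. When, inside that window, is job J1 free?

1:10 pm–4:00 pm

The merged coverage is 8:25 am–1:00 pm, 4:00 pm–8:10 pm.
Uncovered inside 1:10 pm–4:15 pm: 1:10 pm–4:00 pm.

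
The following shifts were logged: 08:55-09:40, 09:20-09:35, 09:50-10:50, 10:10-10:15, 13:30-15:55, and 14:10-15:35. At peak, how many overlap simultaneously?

Sweep endpoints in order; track running count of active intervals.
Peak of 2 reached at 09:20.

2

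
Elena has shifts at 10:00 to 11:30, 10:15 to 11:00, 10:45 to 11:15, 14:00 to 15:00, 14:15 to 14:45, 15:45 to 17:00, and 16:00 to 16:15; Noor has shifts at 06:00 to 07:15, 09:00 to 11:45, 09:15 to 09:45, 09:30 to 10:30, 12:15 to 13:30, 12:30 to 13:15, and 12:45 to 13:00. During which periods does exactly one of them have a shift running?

06:00–07:15, 09:00–10:00, 11:30–11:45, 12:15–13:30, 14:00–15:00, 15:45–17:00

First set merges to 10:00–11:30, 14:00–15:00, 15:45–17:00.
Second set merges to 06:00–07:15, 09:00–11:45, 12:15–13:30.
A \ B = 14:00–15:00, 15:45–17:00.
B \ A = 06:00–07:15, 09:00–10:00, 11:30–11:45, 12:15–13:30.
Union of the two gives the symmetric difference.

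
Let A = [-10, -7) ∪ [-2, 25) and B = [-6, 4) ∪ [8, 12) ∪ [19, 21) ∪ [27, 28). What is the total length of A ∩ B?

A ∩ B = [-2, 4), [8, 12), [19, 21).
Total: 6 + 4 + 2 = 12.

12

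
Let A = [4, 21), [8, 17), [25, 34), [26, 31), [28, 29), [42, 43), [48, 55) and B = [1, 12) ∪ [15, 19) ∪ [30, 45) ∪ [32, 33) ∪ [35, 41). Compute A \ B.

[12, 15) ∪ [19, 21) ∪ [25, 30) ∪ [48, 55)

Merge the first list: [4, 21), [25, 34), [42, 43), [48, 55).
Merge the second list: [1, 12), [15, 19), [30, 45).
[4, 21) with B removed leaves [12, 15), [19, 21).
[25, 34) with B removed leaves [25, 30).
[42, 43) lies entirely inside B → drops out.
[48, 55) is untouched.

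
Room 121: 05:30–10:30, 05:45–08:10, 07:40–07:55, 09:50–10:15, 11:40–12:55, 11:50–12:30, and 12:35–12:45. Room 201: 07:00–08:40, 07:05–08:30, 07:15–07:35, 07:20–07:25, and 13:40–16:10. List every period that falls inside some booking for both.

A, merged: 05:30–10:30, 11:40–12:55.
B, merged: 07:00–08:40, 13:40–16:10.
05:30–10:30 ∩ B → 07:00–08:40.
11:40–12:55 meets no B interval.

07:00–08:40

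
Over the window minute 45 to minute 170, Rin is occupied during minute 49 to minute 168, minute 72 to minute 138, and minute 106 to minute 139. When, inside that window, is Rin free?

The merged coverage is minute 49 to minute 168.
Gaps within minute 45 to minute 170: minute 45 to minute 49, minute 168 to minute 170.

minute 45 to minute 49, minute 168 to minute 170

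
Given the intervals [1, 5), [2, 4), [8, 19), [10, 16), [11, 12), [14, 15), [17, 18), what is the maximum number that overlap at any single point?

Walk the sorted start/end points keeping a running depth.
The depth first hits 3 at 11.

3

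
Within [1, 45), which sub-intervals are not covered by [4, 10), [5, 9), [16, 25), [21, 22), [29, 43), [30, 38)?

[1, 4) ∪ [10, 16) ∪ [25, 29) ∪ [43, 45)

After merging, the occupied span is [4, 10), [16, 25), [29, 43).
Gaps within [1, 45): [1, 4), [10, 16), [25, 29), [43, 45).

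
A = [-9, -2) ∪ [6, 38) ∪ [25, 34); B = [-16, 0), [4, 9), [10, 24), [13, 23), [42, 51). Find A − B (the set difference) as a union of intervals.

[9, 10) ∪ [24, 38)

A, merged: [-9, -2), [6, 38).
B, merged: [-16, 0), [4, 9), [10, 24), [42, 51).
[-9, -2): entirely removed.
[6, 38) \ B = [9, 10), [24, 38).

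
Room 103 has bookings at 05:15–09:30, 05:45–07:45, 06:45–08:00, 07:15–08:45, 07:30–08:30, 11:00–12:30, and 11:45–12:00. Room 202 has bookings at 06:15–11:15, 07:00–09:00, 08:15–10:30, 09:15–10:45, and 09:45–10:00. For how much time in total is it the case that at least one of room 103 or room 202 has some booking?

7 h 15 min

First set merges to 05:15-09:30, 11:00-12:30.
Second set merges to 06:15-11:15.
A ∪ B = 05:15-12:30.
Total: 7 h 15 min.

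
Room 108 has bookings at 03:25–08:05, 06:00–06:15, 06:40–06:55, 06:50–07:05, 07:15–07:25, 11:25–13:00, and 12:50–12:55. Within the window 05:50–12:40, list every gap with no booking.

08:05–11:25

Covered (merged): 03:25–08:05, 11:25–13:00.
Gaps within 05:50–12:40: 08:05–11:25.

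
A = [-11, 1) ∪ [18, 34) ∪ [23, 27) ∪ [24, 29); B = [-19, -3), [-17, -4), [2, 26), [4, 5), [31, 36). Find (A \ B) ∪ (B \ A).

Merge the first list: [-11, 1), [18, 34).
Merge the second list: [-19, -3), [2, 26), [31, 36).
A \ B = [-3, 1), [26, 31).
B \ A = [-19, -11), [2, 18), [34, 36).
Union of the two gives the symmetric difference.

[-19, -11) ∪ [-3, 1) ∪ [2, 18) ∪ [26, 31) ∪ [34, 36)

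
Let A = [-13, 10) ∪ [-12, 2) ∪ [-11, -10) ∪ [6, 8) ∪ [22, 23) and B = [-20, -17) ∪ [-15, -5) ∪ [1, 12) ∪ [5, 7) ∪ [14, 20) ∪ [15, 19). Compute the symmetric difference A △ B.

Merge the first list: [-13, 10), [22, 23).
Merge the second list: [-20, -17), [-15, -5), [1, 12), [14, 20).
Only in the first: [-5, 1), [22, 23).
Only in the second: [-20, -17), [-15, -13), [10, 12), [14, 20).
Together these are the periods covered by exactly one.

[-20, -17) ∪ [-15, -13) ∪ [-5, 1) ∪ [10, 12) ∪ [14, 20) ∪ [22, 23)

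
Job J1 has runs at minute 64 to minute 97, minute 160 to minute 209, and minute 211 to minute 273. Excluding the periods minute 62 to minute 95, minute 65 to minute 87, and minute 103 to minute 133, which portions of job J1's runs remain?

Merge the second list: minute 62 to minute 95, minute 103 to minute 133.
minute 64 to minute 97 with B removed leaves minute 95 to minute 97.
minute 160 to minute 209 is untouched.
minute 211 to minute 273 is untouched.

minute 95 to minute 97, minute 160 to minute 209, minute 211 to minute 273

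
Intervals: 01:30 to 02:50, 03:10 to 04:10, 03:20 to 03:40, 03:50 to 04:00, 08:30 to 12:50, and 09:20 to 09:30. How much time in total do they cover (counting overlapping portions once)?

Merged: 01:30–02:50, 03:10–04:10, 08:30–12:50.
Lengths: 1 h 20 min + 1 h + 4 h 20 min = 6 h 40 min.

6 h 40 min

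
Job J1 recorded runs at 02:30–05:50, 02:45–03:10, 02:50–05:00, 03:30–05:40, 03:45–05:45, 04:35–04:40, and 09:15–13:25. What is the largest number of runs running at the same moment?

5

Walk the sorted start/end points keeping a running depth.
The depth first hits 5 at 04:35.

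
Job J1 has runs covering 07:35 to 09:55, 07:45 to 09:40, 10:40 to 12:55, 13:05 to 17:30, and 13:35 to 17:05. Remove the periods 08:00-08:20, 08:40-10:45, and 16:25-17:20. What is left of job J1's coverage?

A, merged: 07:35–09:55, 10:40–12:55, 13:05–17:30.
07:35–09:55 with B removed leaves 07:35–08:00, 08:20–08:40.
10:40–12:55 with B removed leaves 10:45–12:55.
13:05–17:30 with B removed leaves 13:05–16:25, 17:20–17:30.

07:35–08:00, 08:20–08:40, 10:45–12:55, 13:05–16:25, 17:20–17:30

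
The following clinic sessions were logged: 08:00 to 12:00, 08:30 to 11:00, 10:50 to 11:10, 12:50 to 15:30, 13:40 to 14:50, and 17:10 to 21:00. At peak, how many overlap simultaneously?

3

Walk the sorted start/end points keeping a running depth.
The depth first hits 3 at 10:50.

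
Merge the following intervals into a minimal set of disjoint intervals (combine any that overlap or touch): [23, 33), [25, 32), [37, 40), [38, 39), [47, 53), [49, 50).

[25, 32) overlaps/touches [23, 33) → extend to [23, 33).
[37, 40) is disjoint → start new block.
[38, 39) overlaps/touches [37, 40) → extend to [37, 40).
[47, 53) is disjoint → start new block.
[49, 50) overlaps/touches [47, 53) → extend to [47, 53).

[23, 33) ∪ [37, 40) ∪ [47, 53)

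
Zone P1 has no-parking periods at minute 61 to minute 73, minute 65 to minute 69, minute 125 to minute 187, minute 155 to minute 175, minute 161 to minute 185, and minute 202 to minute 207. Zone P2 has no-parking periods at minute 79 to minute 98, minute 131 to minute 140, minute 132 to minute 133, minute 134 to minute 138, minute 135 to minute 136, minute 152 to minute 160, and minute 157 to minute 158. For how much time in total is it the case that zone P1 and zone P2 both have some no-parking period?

First set merges to minute 61 to minute 73, minute 125 to minute 187, minute 202 to minute 207.
Second set merges to minute 79 to minute 98, minute 131 to minute 140, minute 152 to minute 160.
A ∩ B = minute 131 to minute 140, minute 152 to minute 160.
Total: 9 minutes + 8 minutes = 17 minutes.

17 minutes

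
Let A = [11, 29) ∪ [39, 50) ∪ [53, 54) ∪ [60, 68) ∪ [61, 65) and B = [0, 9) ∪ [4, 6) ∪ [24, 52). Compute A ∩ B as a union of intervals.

[24, 29) ∪ [39, 50)

Merge the first list: [11, 29), [39, 50), [53, 54), [60, 68).
Merge the second list: [0, 9), [24, 52).
[11, 29) ∩ B → [24, 29).
[39, 50) ∩ B → [39, 50).
[53, 54) meets no B interval.
[60, 68) meets no B interval.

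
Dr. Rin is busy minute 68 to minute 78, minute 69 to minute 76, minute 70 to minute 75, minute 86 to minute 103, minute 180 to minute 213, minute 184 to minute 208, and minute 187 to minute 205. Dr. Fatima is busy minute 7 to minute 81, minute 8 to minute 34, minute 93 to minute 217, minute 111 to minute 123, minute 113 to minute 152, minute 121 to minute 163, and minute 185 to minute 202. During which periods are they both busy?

Merge the first list: minute 68 to minute 78, minute 86 to minute 103, minute 180 to minute 213.
Merge the second list: minute 7 to minute 81, minute 93 to minute 217.
minute 68 to minute 78 meets the second set on minute 68 to minute 78.
minute 86 to minute 103 meets the second set on minute 93 to minute 103.
minute 180 to minute 213 meets the second set on minute 180 to minute 213.

minute 68 to minute 78, minute 93 to minute 103, minute 180 to minute 213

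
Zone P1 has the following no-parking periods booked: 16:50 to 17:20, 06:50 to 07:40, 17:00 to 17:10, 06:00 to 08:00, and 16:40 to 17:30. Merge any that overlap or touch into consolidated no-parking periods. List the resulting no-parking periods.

Sort by start: 06:00–08:00, 06:50–07:40, 16:40–17:30, 16:50–17:20, 17:00–17:10.
06:50–07:40 overlaps/touches 06:00–08:00 → extend to 06:00–08:00.
16:40–17:30 is disjoint → start new block.
16:50–17:20 overlaps/touches 16:40–17:30 → extend to 16:40–17:30.
17:00–17:10 overlaps/touches 16:40–17:30 → extend to 16:40–17:30.

06:00–08:00, 16:40–17:30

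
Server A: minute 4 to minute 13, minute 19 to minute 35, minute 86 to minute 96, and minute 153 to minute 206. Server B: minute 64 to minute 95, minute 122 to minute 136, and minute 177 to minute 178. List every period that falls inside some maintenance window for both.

minute 86 to minute 95, minute 177 to minute 178

minute 4 to minute 13: no overlap with the second set.
minute 19 to minute 35: no overlap with the second set.
minute 86 to minute 96 meets the second set on minute 86 to minute 95.
minute 153 to minute 206 meets the second set on minute 177 to minute 178.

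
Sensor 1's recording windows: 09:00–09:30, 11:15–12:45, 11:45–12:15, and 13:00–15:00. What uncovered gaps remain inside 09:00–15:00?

09:30–11:15, 12:45–13:00

After merging, the occupied span is 09:00–09:30, 11:15–12:45, 13:00–15:00.
Gaps within 09:00–15:00: 09:30–11:15, 12:45–13:00.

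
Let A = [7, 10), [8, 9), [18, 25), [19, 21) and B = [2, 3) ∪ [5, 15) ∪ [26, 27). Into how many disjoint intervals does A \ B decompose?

A, merged: [7, 10), [18, 25).
A \ B = [18, 25).
That is 1 disjoint piece.

1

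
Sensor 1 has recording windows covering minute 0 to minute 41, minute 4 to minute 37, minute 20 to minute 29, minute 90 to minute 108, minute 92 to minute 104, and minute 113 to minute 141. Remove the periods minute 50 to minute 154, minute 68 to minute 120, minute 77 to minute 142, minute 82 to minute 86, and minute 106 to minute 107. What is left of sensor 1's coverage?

A, merged: minute 0 to minute 41, minute 90 to minute 108, minute 113 to minute 141.
B, merged: minute 50 to minute 154.
minute 0 to minute 41: nothing removed.
minute 90 to minute 108: entirely removed.
minute 113 to minute 141: entirely removed.

minute 0 to minute 41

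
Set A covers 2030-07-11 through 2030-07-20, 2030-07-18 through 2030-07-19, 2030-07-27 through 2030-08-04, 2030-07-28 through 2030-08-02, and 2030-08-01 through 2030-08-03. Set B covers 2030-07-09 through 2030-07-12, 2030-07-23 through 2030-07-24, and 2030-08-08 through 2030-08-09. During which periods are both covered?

2030-07-11 through 2030-07-12

Merge the first list: 2030-07-11 through 2030-07-20, 2030-07-27 through 2030-08-04.
2030-07-11 through 2030-07-20 overlaps B on 2030-07-11 through 2030-07-12.
2030-07-27 through 2030-08-04 falls entirely outside B.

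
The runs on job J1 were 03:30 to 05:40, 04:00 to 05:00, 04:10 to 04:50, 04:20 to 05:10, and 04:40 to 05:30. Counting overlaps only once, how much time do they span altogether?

Merged: 03:30–05:40.
Length: 2 h 10 min.

2 h 10 min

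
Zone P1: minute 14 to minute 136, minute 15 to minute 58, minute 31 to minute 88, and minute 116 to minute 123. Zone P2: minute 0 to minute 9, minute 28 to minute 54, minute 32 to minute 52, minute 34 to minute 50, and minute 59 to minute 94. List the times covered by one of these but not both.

minute 0 to minute 9, minute 14 to minute 28, minute 54 to minute 59, minute 94 to minute 136

First set merges to minute 14 to minute 136.
Second set merges to minute 0 to minute 9, minute 28 to minute 54, minute 59 to minute 94.
A but not B: minute 14 to minute 28, minute 54 to minute 59, minute 94 to minute 136.
B but not A: minute 0 to minute 9.
Combining gives A △ B.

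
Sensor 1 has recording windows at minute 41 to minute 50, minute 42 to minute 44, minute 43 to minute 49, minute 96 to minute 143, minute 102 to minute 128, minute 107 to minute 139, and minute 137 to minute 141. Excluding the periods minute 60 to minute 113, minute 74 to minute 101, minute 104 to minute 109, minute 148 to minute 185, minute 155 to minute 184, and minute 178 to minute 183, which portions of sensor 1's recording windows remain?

Merge the first list: minute 41 to minute 50, minute 96 to minute 143.
Merge the second list: minute 60 to minute 113, minute 148 to minute 185.
minute 41 to minute 50 is untouched.
minute 96 to minute 143 with B removed leaves minute 113 to minute 143.

minute 41 to minute 50, minute 113 to minute 143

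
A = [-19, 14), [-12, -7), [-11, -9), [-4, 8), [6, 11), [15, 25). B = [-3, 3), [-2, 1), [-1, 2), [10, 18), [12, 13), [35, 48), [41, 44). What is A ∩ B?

A, merged: [-19, 14), [15, 25).
B, merged: [-3, 3), [10, 18), [35, 48).
[-19, 14) meets the second set on [-3, 3), [10, 14).
[15, 25) meets the second set on [15, 18).

[-3, 3) ∪ [10, 14) ∪ [15, 18)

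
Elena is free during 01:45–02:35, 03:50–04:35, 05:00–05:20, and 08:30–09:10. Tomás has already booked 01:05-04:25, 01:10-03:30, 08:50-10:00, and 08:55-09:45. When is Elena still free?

Second set merges to 01:05–04:25, 08:50–10:00.
01:45–02:35 lies entirely inside B → drops out.
03:50–04:35 with B removed leaves 04:25–04:35.
05:00–05:20 is untouched.
08:30–09:10 with B removed leaves 08:30–08:50.

04:25–04:35, 05:00–05:20, 08:30–08:50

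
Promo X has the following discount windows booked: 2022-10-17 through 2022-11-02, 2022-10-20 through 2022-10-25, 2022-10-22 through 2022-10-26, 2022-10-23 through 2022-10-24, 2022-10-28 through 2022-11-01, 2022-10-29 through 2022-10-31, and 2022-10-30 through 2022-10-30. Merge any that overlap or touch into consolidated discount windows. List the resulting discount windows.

2022-10-17 through 2022-11-02

2022-10-20 through 2022-10-25 overlaps/touches 2022-10-17 through 2022-11-02 → extend to 2022-10-17 through 2022-11-02.
2022-10-22 through 2022-10-26 overlaps/touches 2022-10-17 through 2022-11-02 → extend to 2022-10-17 through 2022-11-02.
2022-10-23 through 2022-10-24 overlaps/touches 2022-10-17 through 2022-11-02 → extend to 2022-10-17 through 2022-11-02.
2022-10-28 through 2022-11-01 overlaps/touches 2022-10-17 through 2022-11-02 → extend to 2022-10-17 through 2022-11-02.
2022-10-29 through 2022-10-31 overlaps/touches 2022-10-17 through 2022-11-02 → extend to 2022-10-17 through 2022-11-02.
2022-10-30 through 2022-10-30 overlaps/touches 2022-10-17 through 2022-11-02 → extend to 2022-10-17 through 2022-11-02.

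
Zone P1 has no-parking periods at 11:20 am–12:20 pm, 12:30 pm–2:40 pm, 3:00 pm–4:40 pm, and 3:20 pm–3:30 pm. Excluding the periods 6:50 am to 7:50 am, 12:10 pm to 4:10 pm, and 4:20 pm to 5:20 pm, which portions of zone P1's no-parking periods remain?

11:20 am-12:10 pm, 4:10 pm-4:20 pm

First set merges to 11:20 am-12:20 pm, 12:30 pm-2:40 pm, 3:00 pm-4:40 pm.
11:20 am-12:20 pm with B removed leaves 11:20 am-12:10 pm.
12:30 pm-2:40 pm lies entirely inside B → drops out.
3:00 pm-4:40 pm with B removed leaves 4:10 pm-4:20 pm.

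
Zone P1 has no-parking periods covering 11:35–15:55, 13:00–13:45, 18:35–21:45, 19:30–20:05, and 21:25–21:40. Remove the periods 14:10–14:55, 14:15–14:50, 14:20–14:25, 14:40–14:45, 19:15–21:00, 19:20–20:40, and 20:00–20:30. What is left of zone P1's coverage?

First set merges to 11:35–15:55, 18:35–21:45.
Second set merges to 14:10–14:55, 19:15–21:00.
11:35–15:55 with B removed leaves 11:35–14:10, 14:55–15:55.
18:35–21:45 with B removed leaves 18:35–19:15, 21:00–21:45.

11:35–14:10, 14:55–15:55, 18:35–19:15, 21:00–21:45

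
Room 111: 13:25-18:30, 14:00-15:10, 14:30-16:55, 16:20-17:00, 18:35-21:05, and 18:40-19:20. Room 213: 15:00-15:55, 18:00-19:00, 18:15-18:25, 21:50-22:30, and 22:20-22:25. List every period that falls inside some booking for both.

First set merges to 13:25-18:30, 18:35-21:05.
Second set merges to 15:00-15:55, 18:00-19:00, 21:50-22:30.
13:25-18:30 overlaps B on 15:00-15:55, 18:00-18:30.
18:35-21:05 overlaps B on 18:35-19:00.

15:00-15:55, 18:00-18:30, 18:35-19:00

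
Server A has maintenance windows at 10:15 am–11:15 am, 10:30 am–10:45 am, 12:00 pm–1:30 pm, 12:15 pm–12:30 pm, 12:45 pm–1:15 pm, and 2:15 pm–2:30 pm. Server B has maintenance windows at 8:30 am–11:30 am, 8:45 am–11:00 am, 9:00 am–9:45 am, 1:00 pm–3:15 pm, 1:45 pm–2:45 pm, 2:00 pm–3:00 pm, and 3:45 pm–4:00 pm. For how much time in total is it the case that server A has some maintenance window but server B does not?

A, merged: 10:15 am-11:15 am, 12:00 pm-1:30 pm, 2:15 pm-2:30 pm.
B, merged: 8:30 am-11:30 am, 1:00 pm-3:15 pm, 3:45 pm-4:00 pm.
A \ B = 12:00 pm-1:00 pm.
Total: 1 h.

1 h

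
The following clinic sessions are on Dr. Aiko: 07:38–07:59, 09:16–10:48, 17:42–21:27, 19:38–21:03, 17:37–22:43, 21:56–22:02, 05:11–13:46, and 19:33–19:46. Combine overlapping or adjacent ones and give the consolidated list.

05:11–13:46, 17:37–22:43

Sort by start: 05:11–13:46, 07:38–07:59, 09:16–10:48, 17:37–22:43, 17:42–21:27, 19:33–19:46, 19:38–21:03, 21:56–22:02.
07:38–07:59 overlaps/touches 05:11–13:46 → extend to 05:11–13:46.
09:16–10:48 overlaps/touches 05:11–13:46 → extend to 05:11–13:46.
17:37–22:43 is disjoint → start new block.
17:42–21:27 overlaps/touches 17:37–22:43 → extend to 17:37–22:43.
19:33–19:46 overlaps/touches 17:37–22:43 → extend to 17:37–22:43.
19:38–21:03 overlaps/touches 17:37–22:43 → extend to 17:37–22:43.
21:56–22:02 overlaps/touches 17:37–22:43 → extend to 17:37–22:43.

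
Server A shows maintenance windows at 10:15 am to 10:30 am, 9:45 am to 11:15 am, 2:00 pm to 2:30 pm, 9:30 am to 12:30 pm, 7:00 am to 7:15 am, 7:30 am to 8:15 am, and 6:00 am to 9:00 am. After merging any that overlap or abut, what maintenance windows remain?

6:00 am–9:00 am, 9:30 am–12:30 pm, 2:00 pm–2:30 pm

Sort by start: 6:00 am–9:00 am, 7:00 am–7:15 am, 7:30 am–8:15 am, 9:30 am–12:30 pm, 9:45 am–11:15 am, 10:15 am–10:30 am, 2:00 pm–2:30 pm.
7:00 am–7:15 am overlaps/touches 6:00 am–9:00 am → extend to 6:00 am–9:00 am.
7:30 am–8:15 am overlaps/touches 6:00 am–9:00 am → extend to 6:00 am–9:00 am.
9:30 am–12:30 pm is disjoint → start new block.
9:45 am–11:15 am overlaps/touches 9:30 am–12:30 pm → extend to 9:30 am–12:30 pm.
10:15 am–10:30 am overlaps/touches 9:30 am–12:30 pm → extend to 9:30 am–12:30 pm.
2:00 pm–2:30 pm is disjoint → start new block.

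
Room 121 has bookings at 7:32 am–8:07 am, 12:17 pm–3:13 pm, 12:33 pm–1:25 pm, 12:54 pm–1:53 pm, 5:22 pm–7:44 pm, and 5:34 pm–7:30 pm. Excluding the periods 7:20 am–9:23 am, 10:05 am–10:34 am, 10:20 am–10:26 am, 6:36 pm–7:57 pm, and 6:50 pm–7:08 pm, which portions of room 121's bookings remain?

Merge the first list: 7:32 am-8:07 am, 12:17 pm-3:13 pm, 5:22 pm-7:44 pm.
Merge the second list: 7:20 am-9:23 am, 10:05 am-10:34 am, 6:36 pm-7:57 pm.
7:32 am-8:07 am: entirely removed.
12:17 pm-3:13 pm: nothing removed.
5:22 pm-7:44 pm \ B = 5:22 pm-6:36 pm.

12:17 pm-3:13 pm, 5:22 pm-6:36 pm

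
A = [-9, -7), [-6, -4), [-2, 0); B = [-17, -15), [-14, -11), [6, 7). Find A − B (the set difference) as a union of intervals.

[-9, -7) ∪ [-6, -4) ∪ [-2, 0)

[-9, -7): nothing removed.
[-6, -4): nothing removed.
[-2, 0): nothing removed.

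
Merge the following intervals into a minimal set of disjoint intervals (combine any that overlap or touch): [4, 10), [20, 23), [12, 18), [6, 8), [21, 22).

Sort by start: [4, 10), [6, 8), [12, 18), [20, 23), [21, 22).
[6, 8) overlaps/touches [4, 10) → extend to [4, 10).
[12, 18) is disjoint → start new block.
[20, 23) is disjoint → start new block.
[21, 22) overlaps/touches [20, 23) → extend to [20, 23).

[4, 10) ∪ [12, 18) ∪ [20, 23)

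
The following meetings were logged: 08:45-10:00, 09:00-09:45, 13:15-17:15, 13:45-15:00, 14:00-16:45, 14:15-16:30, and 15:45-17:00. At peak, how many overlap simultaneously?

4

Sweep endpoints in order; track running count of active intervals.
Peak of 4 reached at 14:15.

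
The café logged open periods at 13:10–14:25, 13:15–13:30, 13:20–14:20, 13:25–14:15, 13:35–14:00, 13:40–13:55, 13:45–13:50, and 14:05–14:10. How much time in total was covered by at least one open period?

Merged: 13:10–14:25.
Length: 1 h 15 min.

1 h 15 min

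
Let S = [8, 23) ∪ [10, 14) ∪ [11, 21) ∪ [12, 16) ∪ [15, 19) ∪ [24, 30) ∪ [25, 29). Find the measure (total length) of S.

Merged: [8, 23), [24, 30).
Lengths: 15 + 6 = 21.

21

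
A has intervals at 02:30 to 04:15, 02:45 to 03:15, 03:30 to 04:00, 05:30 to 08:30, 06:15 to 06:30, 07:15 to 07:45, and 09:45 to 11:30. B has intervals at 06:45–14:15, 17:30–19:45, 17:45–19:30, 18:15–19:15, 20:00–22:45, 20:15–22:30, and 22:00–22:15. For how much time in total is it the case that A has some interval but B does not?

First set merges to 02:30-04:15, 05:30-08:30, 09:45-11:30.
Second set merges to 06:45-14:15, 17:30-19:45, 20:00-22:45.
A \ B = 02:30-04:15, 05:30-06:45.
Total: 1 h 45 min + 1 h 15 min = 3 h.

3 h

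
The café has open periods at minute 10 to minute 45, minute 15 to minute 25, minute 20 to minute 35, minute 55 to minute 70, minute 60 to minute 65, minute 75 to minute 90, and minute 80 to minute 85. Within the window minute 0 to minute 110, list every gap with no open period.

The merged coverage is minute 10 to minute 45, minute 55 to minute 70, minute 75 to minute 90.
Uncovered inside minute 0 to minute 110: minute 0 to minute 10, minute 45 to minute 55, minute 70 to minute 75, minute 90 to minute 110.

minute 0 to minute 10, minute 45 to minute 55, minute 70 to minute 75, minute 90 to minute 110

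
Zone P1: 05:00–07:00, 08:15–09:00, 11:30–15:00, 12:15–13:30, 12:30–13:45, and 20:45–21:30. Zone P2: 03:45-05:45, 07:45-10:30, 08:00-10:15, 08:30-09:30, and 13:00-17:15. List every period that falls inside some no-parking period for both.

05:00-05:45, 08:15-09:00, 13:00-15:00

Merge the first list: 05:00-07:00, 08:15-09:00, 11:30-15:00, 20:45-21:30.
Merge the second list: 03:45-05:45, 07:45-10:30, 13:00-17:15.
05:00-07:00 overlaps B on 05:00-05:45.
08:15-09:00 overlaps B on 08:15-09:00.
11:30-15:00 overlaps B on 13:00-15:00.
20:45-21:30 falls entirely outside B.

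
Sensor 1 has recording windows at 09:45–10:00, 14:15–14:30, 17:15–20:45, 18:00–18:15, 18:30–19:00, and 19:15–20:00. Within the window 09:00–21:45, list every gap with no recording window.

After merging, the occupied span is 09:45–10:00, 14:15–14:30, 17:15–20:45.
Complement within 09:00–21:45: 09:00–09:45, 10:00–14:15, 14:30–17:15, 20:45–21:45.

09:00–09:45, 10:00–14:15, 14:30–17:15, 20:45–21:45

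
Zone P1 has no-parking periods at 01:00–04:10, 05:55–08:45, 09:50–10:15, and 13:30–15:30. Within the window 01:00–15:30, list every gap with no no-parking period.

04:10-05:55, 08:45-09:50, 10:15-13:30

The merged coverage is 01:00-04:10, 05:55-08:45, 09:50-10:15, 13:30-15:30.
Complement within 01:00-15:30: 04:10-05:55, 08:45-09:50, 10:15-13:30.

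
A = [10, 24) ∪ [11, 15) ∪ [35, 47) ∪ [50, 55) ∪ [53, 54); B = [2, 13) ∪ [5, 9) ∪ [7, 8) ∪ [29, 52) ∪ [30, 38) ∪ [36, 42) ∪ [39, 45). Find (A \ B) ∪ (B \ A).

Merge the first list: [10, 24), [35, 47), [50, 55).
Merge the second list: [2, 13), [29, 52).
A but not B: [13, 24), [52, 55).
B but not A: [2, 10), [29, 35), [47, 50).
Combining gives A △ B.

[2, 10) ∪ [13, 24) ∪ [29, 35) ∪ [47, 50) ∪ [52, 55)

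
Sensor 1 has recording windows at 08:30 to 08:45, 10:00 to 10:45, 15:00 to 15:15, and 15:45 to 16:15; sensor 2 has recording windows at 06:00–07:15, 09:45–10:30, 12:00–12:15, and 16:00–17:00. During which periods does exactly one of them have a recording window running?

Only in the first: 08:30–08:45, 10:30–10:45, 15:00–15:15, 15:45–16:00.
Only in the second: 06:00–07:15, 09:45–10:00, 12:00–12:15, 16:15–17:00.
Together these are the periods covered by exactly one.

06:00–07:15, 08:30–08:45, 09:45–10:00, 10:30–10:45, 12:00–12:15, 15:00–15:15, 15:45–16:00, 16:15–17:00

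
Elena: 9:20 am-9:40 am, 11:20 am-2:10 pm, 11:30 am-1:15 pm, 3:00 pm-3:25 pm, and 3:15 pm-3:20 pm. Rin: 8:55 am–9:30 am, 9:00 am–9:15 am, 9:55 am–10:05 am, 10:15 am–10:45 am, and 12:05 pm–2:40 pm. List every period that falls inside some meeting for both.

First set merges to 9:20 am–9:40 am, 11:20 am–2:10 pm, 3:00 pm–3:25 pm.
Second set merges to 8:55 am–9:30 am, 9:55 am–10:05 am, 10:15 am–10:45 am, 12:05 pm–2:40 pm.
9:20 am–9:40 am meets the second set on 9:20 am–9:30 am.
11:20 am–2:10 pm meets the second set on 12:05 pm–2:10 pm.
3:00 pm–3:25 pm: no overlap with the second set.

9:20 am–9:30 am, 12:05 pm–2:10 pm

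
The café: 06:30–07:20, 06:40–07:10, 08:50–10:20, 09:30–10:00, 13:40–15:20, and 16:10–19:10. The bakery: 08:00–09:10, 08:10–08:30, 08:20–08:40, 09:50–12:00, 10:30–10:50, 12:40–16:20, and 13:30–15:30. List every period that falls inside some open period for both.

08:50–09:10, 09:50–10:20, 13:40–15:20, 16:10–16:20

A, merged: 06:30–07:20, 08:50–10:20, 13:40–15:20, 16:10–19:10.
B, merged: 08:00–09:10, 09:50–12:00, 12:40–16:20.
06:30–07:20 falls entirely outside B.
08:50–10:20 overlaps B on 08:50–09:10, 09:50–10:20.
13:40–15:20 overlaps B on 13:40–15:20.
16:10–19:10 overlaps B on 16:10–16:20.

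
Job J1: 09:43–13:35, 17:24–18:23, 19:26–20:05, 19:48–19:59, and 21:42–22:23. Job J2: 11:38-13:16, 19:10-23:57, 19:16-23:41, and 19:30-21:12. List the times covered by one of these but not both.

09:43–11:38, 13:16–13:35, 17:24–18:23, 19:10–19:26, 20:05–21:42, 22:23–23:57

First set merges to 09:43–13:35, 17:24–18:23, 19:26–20:05, 21:42–22:23.
Second set merges to 11:38–13:16, 19:10–23:57.
Only in the first: 09:43–11:38, 13:16–13:35, 17:24–18:23.
Only in the second: 19:10–19:26, 20:05–21:42, 22:23–23:57.
Together these are the periods covered by exactly one.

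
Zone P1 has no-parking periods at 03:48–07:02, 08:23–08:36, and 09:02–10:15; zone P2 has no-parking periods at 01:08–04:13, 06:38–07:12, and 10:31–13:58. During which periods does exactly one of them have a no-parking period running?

01:08–03:48, 04:13–06:38, 07:02–07:12, 08:23–08:36, 09:02–10:15, 10:31–13:58

A but not B: 04:13–06:38, 08:23–08:36, 09:02–10:15.
B but not A: 01:08–03:48, 07:02–07:12, 10:31–13:58.
Combining gives A △ B.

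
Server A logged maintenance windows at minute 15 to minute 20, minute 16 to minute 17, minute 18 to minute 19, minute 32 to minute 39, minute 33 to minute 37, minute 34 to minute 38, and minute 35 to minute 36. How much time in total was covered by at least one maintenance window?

Merged: minute 15 to minute 20, minute 32 to minute 39.
Lengths: 5 minutes + 7 minutes = 12 minutes.

12 minutes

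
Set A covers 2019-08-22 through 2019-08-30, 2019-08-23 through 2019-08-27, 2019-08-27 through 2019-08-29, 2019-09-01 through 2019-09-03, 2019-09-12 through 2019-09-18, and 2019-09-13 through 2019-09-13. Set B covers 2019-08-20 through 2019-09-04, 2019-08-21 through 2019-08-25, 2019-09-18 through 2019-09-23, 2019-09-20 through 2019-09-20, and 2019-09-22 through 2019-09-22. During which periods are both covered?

2019-08-22 through 2019-08-30, 2019-09-01 through 2019-09-03, 2019-09-18 through 2019-09-18

First set merges to 2019-08-22 through 2019-08-30, 2019-09-01 through 2019-09-03, 2019-09-12 through 2019-09-18.
Second set merges to 2019-08-20 through 2019-09-04, 2019-09-18 through 2019-09-23.
2019-08-22 through 2019-08-30 ∩ B → 2019-08-22 through 2019-08-30.
2019-09-01 through 2019-09-03 ∩ B → 2019-09-01 through 2019-09-03.
2019-09-12 through 2019-09-18 ∩ B → 2019-09-18 through 2019-09-18.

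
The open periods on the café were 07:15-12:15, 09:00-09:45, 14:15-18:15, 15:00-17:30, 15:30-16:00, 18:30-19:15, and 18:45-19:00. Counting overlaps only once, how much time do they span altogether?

Merged: 07:15–12:15, 14:15–18:15, 18:30–19:15.
Lengths: 5 h + 4 h + 45 min = 9 h 45 min.

9 h 45 min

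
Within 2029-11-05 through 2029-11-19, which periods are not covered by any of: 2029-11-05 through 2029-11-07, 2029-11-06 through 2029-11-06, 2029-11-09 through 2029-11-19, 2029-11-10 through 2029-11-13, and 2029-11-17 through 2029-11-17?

2029-11-08 through 2029-11-08

After merging, the occupied span is 2029-11-05 through 2029-11-07, 2029-11-09 through 2029-11-19.
Uncovered inside 2029-11-05 through 2029-11-19: 2029-11-08 through 2029-11-08.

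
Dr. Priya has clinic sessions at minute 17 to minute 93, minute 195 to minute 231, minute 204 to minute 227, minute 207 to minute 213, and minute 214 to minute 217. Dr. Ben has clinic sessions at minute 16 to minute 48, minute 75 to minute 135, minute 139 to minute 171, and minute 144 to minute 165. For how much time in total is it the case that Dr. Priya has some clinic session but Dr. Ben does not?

63 minutes

A, merged: minute 17 to minute 93, minute 195 to minute 231.
B, merged: minute 16 to minute 48, minute 75 to minute 135, minute 139 to minute 171.
A \ B = minute 48 to minute 75, minute 195 to minute 231.
Total: 27 minutes + 36 minutes = 63 minutes.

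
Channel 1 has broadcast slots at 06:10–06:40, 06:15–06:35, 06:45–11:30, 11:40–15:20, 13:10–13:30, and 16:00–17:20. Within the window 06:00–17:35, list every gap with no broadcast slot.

06:00-06:10, 06:40-06:45, 11:30-11:40, 15:20-16:00, 17:20-17:35

After merging, the occupied span is 06:10-06:40, 06:45-11:30, 11:40-15:20, 16:00-17:20.
Gaps within 06:00-17:35: 06:00-06:10, 06:40-06:45, 11:30-11:40, 15:20-16:00, 17:20-17:35.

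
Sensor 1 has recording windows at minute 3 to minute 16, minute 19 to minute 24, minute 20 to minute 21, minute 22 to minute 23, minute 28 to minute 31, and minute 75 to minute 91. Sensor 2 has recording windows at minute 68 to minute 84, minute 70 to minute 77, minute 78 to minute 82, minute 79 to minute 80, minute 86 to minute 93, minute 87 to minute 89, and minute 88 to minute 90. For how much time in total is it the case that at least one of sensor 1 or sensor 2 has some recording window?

46 minutes

Merge the first list: minute 3 to minute 16, minute 19 to minute 24, minute 28 to minute 31, minute 75 to minute 91.
Merge the second list: minute 68 to minute 84, minute 86 to minute 93.
A ∪ B = minute 3 to minute 16, minute 19 to minute 24, minute 28 to minute 31, minute 68 to minute 93.
Total: 13 minutes + 5 minutes + 3 minutes + 25 minutes = 46 minutes.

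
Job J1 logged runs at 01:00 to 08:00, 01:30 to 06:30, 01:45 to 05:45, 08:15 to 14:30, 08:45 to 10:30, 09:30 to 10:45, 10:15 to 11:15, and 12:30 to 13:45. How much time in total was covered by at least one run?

13 h 15 min

Merged: 01:00–08:00, 08:15–14:30.
Lengths: 7 h + 6 h 15 min = 13 h 15 min.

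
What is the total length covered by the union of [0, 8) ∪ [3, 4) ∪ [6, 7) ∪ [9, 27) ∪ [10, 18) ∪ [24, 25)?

26

Merged: [0, 8), [9, 27).
Lengths: 8 + 18 = 26.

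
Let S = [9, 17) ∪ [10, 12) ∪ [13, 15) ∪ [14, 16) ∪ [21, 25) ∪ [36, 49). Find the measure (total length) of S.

Merged: [9, 17), [21, 25), [36, 49).
Lengths: 8 + 4 + 13 = 25.

25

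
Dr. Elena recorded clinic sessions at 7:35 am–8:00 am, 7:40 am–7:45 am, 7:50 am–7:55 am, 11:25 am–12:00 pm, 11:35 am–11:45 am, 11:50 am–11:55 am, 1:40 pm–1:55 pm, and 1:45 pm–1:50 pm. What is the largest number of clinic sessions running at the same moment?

Walk the sorted start/end points keeping a running depth.
The depth first hits 2 at 7:40 am.

2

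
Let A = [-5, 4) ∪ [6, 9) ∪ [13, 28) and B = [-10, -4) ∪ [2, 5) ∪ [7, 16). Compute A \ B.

[-5, 4) \ B = [-4, 2).
[6, 9) \ B = [6, 7).
[13, 28) \ B = [16, 28).

[-4, 2) ∪ [6, 7) ∪ [16, 28)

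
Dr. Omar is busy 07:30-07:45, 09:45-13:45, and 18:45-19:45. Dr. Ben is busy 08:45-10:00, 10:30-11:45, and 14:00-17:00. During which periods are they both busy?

09:45–10:00, 10:30–11:45

07:30–07:45 falls entirely outside B.
09:45–13:45 overlaps B on 09:45–10:00, 10:30–11:45.
18:45–19:45 falls entirely outside B.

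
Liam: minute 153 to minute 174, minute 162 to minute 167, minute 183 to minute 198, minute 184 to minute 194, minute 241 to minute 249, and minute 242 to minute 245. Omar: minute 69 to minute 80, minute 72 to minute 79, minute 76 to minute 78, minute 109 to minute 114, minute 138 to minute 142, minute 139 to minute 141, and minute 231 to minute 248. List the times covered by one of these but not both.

minute 69 to minute 80, minute 109 to minute 114, minute 138 to minute 142, minute 153 to minute 174, minute 183 to minute 198, minute 231 to minute 241, minute 248 to minute 249

A, merged: minute 153 to minute 174, minute 183 to minute 198, minute 241 to minute 249.
B, merged: minute 69 to minute 80, minute 109 to minute 114, minute 138 to minute 142, minute 231 to minute 248.
Only in the first: minute 153 to minute 174, minute 183 to minute 198, minute 248 to minute 249.
Only in the second: minute 69 to minute 80, minute 109 to minute 114, minute 138 to minute 142, minute 231 to minute 241.
Together these are the periods covered by exactly one.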